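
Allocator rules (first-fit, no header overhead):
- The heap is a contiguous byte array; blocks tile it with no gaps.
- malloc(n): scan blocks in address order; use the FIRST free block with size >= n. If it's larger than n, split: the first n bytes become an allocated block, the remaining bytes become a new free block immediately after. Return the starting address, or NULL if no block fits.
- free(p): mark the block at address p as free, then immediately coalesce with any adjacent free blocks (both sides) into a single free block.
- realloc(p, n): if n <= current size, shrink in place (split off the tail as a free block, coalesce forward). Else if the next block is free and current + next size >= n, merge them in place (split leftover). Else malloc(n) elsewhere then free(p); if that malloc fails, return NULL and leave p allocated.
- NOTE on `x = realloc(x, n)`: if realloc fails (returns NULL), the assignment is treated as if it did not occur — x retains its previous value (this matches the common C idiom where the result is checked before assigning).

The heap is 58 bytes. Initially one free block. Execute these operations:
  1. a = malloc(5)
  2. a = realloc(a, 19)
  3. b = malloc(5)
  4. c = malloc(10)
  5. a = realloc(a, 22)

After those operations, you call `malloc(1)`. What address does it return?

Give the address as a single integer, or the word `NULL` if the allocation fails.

Answer: 0

Derivation:
Op 1: a = malloc(5) -> a = 0; heap: [0-4 ALLOC][5-57 FREE]
Op 2: a = realloc(a, 19) -> a = 0; heap: [0-18 ALLOC][19-57 FREE]
Op 3: b = malloc(5) -> b = 19; heap: [0-18 ALLOC][19-23 ALLOC][24-57 FREE]
Op 4: c = malloc(10) -> c = 24; heap: [0-18 ALLOC][19-23 ALLOC][24-33 ALLOC][34-57 FREE]
Op 5: a = realloc(a, 22) -> a = 34; heap: [0-18 FREE][19-23 ALLOC][24-33 ALLOC][34-55 ALLOC][56-57 FREE]
malloc(1): first-fit scan over [0-18 FREE][19-23 ALLOC][24-33 ALLOC][34-55 ALLOC][56-57 FREE] -> 0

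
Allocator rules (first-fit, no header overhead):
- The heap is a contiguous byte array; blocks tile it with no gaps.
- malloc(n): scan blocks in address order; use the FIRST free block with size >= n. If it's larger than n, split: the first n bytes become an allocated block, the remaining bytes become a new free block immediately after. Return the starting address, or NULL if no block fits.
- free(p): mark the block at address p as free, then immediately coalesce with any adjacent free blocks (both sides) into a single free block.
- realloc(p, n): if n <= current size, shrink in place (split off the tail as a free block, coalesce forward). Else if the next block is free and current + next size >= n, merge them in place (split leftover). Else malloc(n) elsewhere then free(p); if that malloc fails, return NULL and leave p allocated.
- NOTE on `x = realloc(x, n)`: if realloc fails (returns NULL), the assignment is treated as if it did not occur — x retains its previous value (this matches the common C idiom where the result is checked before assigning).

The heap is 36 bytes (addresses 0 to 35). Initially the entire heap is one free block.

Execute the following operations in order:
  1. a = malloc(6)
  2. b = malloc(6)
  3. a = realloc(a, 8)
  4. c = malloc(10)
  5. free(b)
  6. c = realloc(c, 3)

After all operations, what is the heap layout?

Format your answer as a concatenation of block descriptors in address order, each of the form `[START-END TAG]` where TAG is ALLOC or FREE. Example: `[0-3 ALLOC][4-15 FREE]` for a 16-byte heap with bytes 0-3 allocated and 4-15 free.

Op 1: a = malloc(6) -> a = 0; heap: [0-5 ALLOC][6-35 FREE]
Op 2: b = malloc(6) -> b = 6; heap: [0-5 ALLOC][6-11 ALLOC][12-35 FREE]
Op 3: a = realloc(a, 8) -> a = 12; heap: [0-5 FREE][6-11 ALLOC][12-19 ALLOC][20-35 FREE]
Op 4: c = malloc(10) -> c = 20; heap: [0-5 FREE][6-11 ALLOC][12-19 ALLOC][20-29 ALLOC][30-35 FREE]
Op 5: free(b) -> (freed b); heap: [0-11 FREE][12-19 ALLOC][20-29 ALLOC][30-35 FREE]
Op 6: c = realloc(c, 3) -> c = 20; heap: [0-11 FREE][12-19 ALLOC][20-22 ALLOC][23-35 FREE]

Answer: [0-11 FREE][12-19 ALLOC][20-22 ALLOC][23-35 FREE]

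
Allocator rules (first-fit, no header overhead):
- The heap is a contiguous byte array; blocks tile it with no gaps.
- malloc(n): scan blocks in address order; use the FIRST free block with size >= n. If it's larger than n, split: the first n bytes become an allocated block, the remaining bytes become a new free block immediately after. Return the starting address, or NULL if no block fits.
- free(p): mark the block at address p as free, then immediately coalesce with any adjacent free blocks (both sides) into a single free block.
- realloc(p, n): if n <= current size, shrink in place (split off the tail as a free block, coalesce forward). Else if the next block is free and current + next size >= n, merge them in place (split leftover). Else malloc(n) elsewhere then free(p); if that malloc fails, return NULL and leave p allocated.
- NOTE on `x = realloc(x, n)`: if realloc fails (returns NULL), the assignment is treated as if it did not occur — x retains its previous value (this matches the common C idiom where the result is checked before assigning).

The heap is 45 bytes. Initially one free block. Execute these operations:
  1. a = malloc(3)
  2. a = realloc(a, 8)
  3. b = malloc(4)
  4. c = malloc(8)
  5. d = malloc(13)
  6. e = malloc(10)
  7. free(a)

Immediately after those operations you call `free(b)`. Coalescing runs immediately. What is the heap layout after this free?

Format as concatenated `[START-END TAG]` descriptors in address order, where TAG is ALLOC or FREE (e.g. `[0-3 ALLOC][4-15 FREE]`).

Op 1: a = malloc(3) -> a = 0; heap: [0-2 ALLOC][3-44 FREE]
Op 2: a = realloc(a, 8) -> a = 0; heap: [0-7 ALLOC][8-44 FREE]
Op 3: b = malloc(4) -> b = 8; heap: [0-7 ALLOC][8-11 ALLOC][12-44 FREE]
Op 4: c = malloc(8) -> c = 12; heap: [0-7 ALLOC][8-11 ALLOC][12-19 ALLOC][20-44 FREE]
Op 5: d = malloc(13) -> d = 20; heap: [0-7 ALLOC][8-11 ALLOC][12-19 ALLOC][20-32 ALLOC][33-44 FREE]
Op 6: e = malloc(10) -> e = 33; heap: [0-7 ALLOC][8-11 ALLOC][12-19 ALLOC][20-32 ALLOC][33-42 ALLOC][43-44 FREE]
Op 7: free(a) -> (freed a); heap: [0-7 FREE][8-11 ALLOC][12-19 ALLOC][20-32 ALLOC][33-42 ALLOC][43-44 FREE]
free(b): b = 8 -> block [8-11 ALLOC]; mark free, coalesce with adjacent free neighbors -> [0-11 FREE][12-19 ALLOC][20-32 ALLOC][33-42 ALLOC][43-44 FREE]

Answer: [0-11 FREE][12-19 ALLOC][20-32 ALLOC][33-42 ALLOC][43-44 FREE]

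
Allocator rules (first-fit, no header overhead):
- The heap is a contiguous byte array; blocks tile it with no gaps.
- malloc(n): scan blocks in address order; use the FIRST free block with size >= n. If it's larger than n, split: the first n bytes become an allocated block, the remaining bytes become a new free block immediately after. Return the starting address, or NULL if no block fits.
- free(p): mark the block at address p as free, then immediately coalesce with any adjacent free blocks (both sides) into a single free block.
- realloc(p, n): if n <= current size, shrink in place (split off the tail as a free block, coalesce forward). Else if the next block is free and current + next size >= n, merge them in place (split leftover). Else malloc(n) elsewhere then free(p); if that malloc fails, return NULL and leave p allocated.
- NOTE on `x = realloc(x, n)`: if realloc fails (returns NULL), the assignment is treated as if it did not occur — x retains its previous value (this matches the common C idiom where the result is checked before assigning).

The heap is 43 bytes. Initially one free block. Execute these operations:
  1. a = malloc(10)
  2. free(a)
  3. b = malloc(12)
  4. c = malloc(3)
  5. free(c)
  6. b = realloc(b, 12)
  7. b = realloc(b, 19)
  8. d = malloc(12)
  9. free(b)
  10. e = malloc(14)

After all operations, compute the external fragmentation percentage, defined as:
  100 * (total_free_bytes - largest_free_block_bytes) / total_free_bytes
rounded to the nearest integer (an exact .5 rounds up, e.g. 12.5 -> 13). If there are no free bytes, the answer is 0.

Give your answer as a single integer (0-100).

Answer: 29

Derivation:
Op 1: a = malloc(10) -> a = 0; heap: [0-9 ALLOC][10-42 FREE]
Op 2: free(a) -> (freed a); heap: [0-42 FREE]
Op 3: b = malloc(12) -> b = 0; heap: [0-11 ALLOC][12-42 FREE]
Op 4: c = malloc(3) -> c = 12; heap: [0-11 ALLOC][12-14 ALLOC][15-42 FREE]
Op 5: free(c) -> (freed c); heap: [0-11 ALLOC][12-42 FREE]
Op 6: b = realloc(b, 12) -> b = 0; heap: [0-11 ALLOC][12-42 FREE]
Op 7: b = realloc(b, 19) -> b = 0; heap: [0-18 ALLOC][19-42 FREE]
Op 8: d = malloc(12) -> d = 19; heap: [0-18 ALLOC][19-30 ALLOC][31-42 FREE]
Op 9: free(b) -> (freed b); heap: [0-18 FREE][19-30 ALLOC][31-42 FREE]
Op 10: e = malloc(14) -> e = 0; heap: [0-13 ALLOC][14-18 FREE][19-30 ALLOC][31-42 FREE]
Free blocks: [5 12] total_free=17 largest=12 -> 100*(17-12)/17 = 500/17 ≈ 29.412 -> rounds to 29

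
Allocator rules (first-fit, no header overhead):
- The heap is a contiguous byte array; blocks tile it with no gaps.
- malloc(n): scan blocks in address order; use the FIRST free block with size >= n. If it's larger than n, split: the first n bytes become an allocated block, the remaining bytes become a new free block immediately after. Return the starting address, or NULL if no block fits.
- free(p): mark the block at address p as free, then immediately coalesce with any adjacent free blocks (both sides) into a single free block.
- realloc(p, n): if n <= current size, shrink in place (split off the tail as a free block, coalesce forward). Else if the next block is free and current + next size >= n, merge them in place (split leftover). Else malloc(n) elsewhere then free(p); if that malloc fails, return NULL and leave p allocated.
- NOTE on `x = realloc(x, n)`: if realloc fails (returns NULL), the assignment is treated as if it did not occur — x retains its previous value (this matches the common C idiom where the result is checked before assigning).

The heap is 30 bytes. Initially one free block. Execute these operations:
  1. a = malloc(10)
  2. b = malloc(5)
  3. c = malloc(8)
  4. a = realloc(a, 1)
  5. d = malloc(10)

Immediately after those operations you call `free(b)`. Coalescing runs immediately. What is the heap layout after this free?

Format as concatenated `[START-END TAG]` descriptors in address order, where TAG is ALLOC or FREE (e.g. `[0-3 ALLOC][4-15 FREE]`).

Answer: [0-0 ALLOC][1-14 FREE][15-22 ALLOC][23-29 FREE]

Derivation:
Op 1: a = malloc(10) -> a = 0; heap: [0-9 ALLOC][10-29 FREE]
Op 2: b = malloc(5) -> b = 10; heap: [0-9 ALLOC][10-14 ALLOC][15-29 FREE]
Op 3: c = malloc(8) -> c = 15; heap: [0-9 ALLOC][10-14 ALLOC][15-22 ALLOC][23-29 FREE]
Op 4: a = realloc(a, 1) -> a = 0; heap: [0-0 ALLOC][1-9 FREE][10-14 ALLOC][15-22 ALLOC][23-29 FREE]
Op 5: d = malloc(10) -> d = NULL; heap: [0-0 ALLOC][1-9 FREE][10-14 ALLOC][15-22 ALLOC][23-29 FREE]
free(b): b = 10 -> block [10-14 ALLOC]; mark free, coalesce with adjacent free neighbors -> [0-0 ALLOC][1-14 FREE][15-22 ALLOC][23-29 FREE]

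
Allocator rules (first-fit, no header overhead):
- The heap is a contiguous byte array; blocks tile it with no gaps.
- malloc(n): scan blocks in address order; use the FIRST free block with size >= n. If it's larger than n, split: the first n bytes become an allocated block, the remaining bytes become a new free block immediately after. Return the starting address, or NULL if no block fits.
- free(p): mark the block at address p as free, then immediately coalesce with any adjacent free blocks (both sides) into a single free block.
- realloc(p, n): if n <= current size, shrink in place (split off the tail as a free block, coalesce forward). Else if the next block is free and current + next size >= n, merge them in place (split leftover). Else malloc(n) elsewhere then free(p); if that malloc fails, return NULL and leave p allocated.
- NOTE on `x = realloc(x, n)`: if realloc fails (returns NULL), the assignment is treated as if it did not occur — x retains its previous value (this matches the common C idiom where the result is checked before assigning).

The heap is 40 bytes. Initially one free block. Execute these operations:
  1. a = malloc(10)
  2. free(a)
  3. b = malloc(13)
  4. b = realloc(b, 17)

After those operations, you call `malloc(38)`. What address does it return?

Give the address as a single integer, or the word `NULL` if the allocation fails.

Op 1: a = malloc(10) -> a = 0; heap: [0-9 ALLOC][10-39 FREE]
Op 2: free(a) -> (freed a); heap: [0-39 FREE]
Op 3: b = malloc(13) -> b = 0; heap: [0-12 ALLOC][13-39 FREE]
Op 4: b = realloc(b, 17) -> b = 0; heap: [0-16 ALLOC][17-39 FREE]
malloc(38): first-fit scan over [0-16 ALLOC][17-39 FREE] -> NULL

Answer: NULL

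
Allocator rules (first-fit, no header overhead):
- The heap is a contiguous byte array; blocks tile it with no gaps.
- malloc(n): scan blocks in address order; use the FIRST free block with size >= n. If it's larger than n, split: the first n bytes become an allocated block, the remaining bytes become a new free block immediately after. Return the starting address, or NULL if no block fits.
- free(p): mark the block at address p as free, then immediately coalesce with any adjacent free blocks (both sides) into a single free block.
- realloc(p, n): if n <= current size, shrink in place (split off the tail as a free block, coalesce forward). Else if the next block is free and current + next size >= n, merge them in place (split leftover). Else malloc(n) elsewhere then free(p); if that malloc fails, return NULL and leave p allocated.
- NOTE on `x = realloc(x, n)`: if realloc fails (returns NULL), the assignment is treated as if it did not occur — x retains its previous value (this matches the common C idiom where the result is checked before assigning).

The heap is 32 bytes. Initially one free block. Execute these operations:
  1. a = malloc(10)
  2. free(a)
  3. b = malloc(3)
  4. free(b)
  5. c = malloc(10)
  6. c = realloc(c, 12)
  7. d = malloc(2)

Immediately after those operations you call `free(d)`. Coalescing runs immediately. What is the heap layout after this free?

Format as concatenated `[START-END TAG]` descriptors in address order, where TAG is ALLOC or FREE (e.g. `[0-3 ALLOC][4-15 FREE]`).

Op 1: a = malloc(10) -> a = 0; heap: [0-9 ALLOC][10-31 FREE]
Op 2: free(a) -> (freed a); heap: [0-31 FREE]
Op 3: b = malloc(3) -> b = 0; heap: [0-2 ALLOC][3-31 FREE]
Op 4: free(b) -> (freed b); heap: [0-31 FREE]
Op 5: c = malloc(10) -> c = 0; heap: [0-9 ALLOC][10-31 FREE]
Op 6: c = realloc(c, 12) -> c = 0; heap: [0-11 ALLOC][12-31 FREE]
Op 7: d = malloc(2) -> d = 12; heap: [0-11 ALLOC][12-13 ALLOC][14-31 FREE]
free(d): d = 12 -> block [12-13 ALLOC]; mark free, coalesce with adjacent free neighbors -> [0-11 ALLOC][12-31 FREE]

Answer: [0-11 ALLOC][12-31 FREE]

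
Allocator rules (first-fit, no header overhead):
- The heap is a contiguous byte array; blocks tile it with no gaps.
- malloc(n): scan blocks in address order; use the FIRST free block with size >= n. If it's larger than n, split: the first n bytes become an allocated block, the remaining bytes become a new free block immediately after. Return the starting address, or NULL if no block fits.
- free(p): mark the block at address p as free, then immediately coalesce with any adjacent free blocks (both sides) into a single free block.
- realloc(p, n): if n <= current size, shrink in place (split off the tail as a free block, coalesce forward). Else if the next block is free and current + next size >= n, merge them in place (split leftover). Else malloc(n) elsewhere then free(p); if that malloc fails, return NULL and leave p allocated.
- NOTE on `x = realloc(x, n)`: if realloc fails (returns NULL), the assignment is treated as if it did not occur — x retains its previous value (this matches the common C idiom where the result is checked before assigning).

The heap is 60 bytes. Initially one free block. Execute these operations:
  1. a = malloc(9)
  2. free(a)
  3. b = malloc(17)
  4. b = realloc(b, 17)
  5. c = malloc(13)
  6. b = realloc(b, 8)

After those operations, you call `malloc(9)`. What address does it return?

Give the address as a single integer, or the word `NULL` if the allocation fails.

Answer: 8

Derivation:
Op 1: a = malloc(9) -> a = 0; heap: [0-8 ALLOC][9-59 FREE]
Op 2: free(a) -> (freed a); heap: [0-59 FREE]
Op 3: b = malloc(17) -> b = 0; heap: [0-16 ALLOC][17-59 FREE]
Op 4: b = realloc(b, 17) -> b = 0; heap: [0-16 ALLOC][17-59 FREE]
Op 5: c = malloc(13) -> c = 17; heap: [0-16 ALLOC][17-29 ALLOC][30-59 FREE]
Op 6: b = realloc(b, 8) -> b = 0; heap: [0-7 ALLOC][8-16 FREE][17-29 ALLOC][30-59 FREE]
malloc(9): first-fit scan over [0-7 ALLOC][8-16 FREE][17-29 ALLOC][30-59 FREE] -> 8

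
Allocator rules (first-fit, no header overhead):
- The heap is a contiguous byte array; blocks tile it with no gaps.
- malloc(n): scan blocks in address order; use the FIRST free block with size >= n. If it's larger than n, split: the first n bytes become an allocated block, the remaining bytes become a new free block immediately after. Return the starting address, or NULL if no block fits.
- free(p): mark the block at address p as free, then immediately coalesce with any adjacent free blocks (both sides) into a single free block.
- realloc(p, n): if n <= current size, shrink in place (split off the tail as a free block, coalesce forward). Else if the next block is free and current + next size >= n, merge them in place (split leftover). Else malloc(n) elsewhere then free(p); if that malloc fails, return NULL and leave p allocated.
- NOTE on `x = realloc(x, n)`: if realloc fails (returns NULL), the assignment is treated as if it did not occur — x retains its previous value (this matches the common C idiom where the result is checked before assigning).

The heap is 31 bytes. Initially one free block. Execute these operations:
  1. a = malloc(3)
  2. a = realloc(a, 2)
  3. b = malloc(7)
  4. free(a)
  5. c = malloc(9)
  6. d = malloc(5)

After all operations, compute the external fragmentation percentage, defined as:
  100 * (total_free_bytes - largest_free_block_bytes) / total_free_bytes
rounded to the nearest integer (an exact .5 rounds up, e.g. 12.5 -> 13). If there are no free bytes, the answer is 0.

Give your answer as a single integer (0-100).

Answer: 20

Derivation:
Op 1: a = malloc(3) -> a = 0; heap: [0-2 ALLOC][3-30 FREE]
Op 2: a = realloc(a, 2) -> a = 0; heap: [0-1 ALLOC][2-30 FREE]
Op 3: b = malloc(7) -> b = 2; heap: [0-1 ALLOC][2-8 ALLOC][9-30 FREE]
Op 4: free(a) -> (freed a); heap: [0-1 FREE][2-8 ALLOC][9-30 FREE]
Op 5: c = malloc(9) -> c = 9; heap: [0-1 FREE][2-8 ALLOC][9-17 ALLOC][18-30 FREE]
Op 6: d = malloc(5) -> d = 18; heap: [0-1 FREE][2-8 ALLOC][9-17 ALLOC][18-22 ALLOC][23-30 FREE]
Free blocks: [2 8] total_free=10 largest=8 -> 100*(10-8)/10 = 200/10 = 20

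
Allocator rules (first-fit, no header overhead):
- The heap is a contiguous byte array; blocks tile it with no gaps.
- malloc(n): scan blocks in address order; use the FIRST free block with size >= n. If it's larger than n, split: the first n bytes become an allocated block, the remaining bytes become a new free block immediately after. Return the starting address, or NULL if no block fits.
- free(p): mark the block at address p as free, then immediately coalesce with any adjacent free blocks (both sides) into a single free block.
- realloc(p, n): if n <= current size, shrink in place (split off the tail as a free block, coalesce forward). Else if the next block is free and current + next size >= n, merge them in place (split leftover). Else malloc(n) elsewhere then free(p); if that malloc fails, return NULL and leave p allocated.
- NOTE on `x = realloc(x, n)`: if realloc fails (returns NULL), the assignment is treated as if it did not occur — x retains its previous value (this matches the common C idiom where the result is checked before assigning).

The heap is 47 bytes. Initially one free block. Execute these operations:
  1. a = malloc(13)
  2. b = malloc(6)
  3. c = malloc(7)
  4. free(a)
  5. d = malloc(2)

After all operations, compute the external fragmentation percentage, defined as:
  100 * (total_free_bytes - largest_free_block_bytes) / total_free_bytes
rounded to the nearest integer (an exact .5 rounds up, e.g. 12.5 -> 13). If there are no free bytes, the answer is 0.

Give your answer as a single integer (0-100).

Answer: 34

Derivation:
Op 1: a = malloc(13) -> a = 0; heap: [0-12 ALLOC][13-46 FREE]
Op 2: b = malloc(6) -> b = 13; heap: [0-12 ALLOC][13-18 ALLOC][19-46 FREE]
Op 3: c = malloc(7) -> c = 19; heap: [0-12 ALLOC][13-18 ALLOC][19-25 ALLOC][26-46 FREE]
Op 4: free(a) -> (freed a); heap: [0-12 FREE][13-18 ALLOC][19-25 ALLOC][26-46 FREE]
Op 5: d = malloc(2) -> d = 0; heap: [0-1 ALLOC][2-12 FREE][13-18 ALLOC][19-25 ALLOC][26-46 FREE]
Free blocks: [11 21] total_free=32 largest=21 -> 100*(32-21)/32 = 1100/32 = 34.375 -> rounds to 34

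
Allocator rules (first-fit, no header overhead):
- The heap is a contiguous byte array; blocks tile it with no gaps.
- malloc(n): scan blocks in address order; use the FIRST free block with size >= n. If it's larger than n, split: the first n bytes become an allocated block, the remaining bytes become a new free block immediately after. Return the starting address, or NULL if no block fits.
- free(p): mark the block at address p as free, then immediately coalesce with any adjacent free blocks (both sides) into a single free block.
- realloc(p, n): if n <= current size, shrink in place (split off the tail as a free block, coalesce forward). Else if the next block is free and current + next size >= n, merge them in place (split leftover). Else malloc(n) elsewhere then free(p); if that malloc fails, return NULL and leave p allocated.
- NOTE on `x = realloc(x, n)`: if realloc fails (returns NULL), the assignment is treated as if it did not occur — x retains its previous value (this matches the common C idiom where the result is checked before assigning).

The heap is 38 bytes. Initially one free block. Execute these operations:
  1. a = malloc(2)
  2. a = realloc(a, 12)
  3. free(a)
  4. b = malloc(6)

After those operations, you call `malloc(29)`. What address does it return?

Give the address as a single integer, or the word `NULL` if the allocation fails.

Op 1: a = malloc(2) -> a = 0; heap: [0-1 ALLOC][2-37 FREE]
Op 2: a = realloc(a, 12) -> a = 0; heap: [0-11 ALLOC][12-37 FREE]
Op 3: free(a) -> (freed a); heap: [0-37 FREE]
Op 4: b = malloc(6) -> b = 0; heap: [0-5 ALLOC][6-37 FREE]
malloc(29): first-fit scan over [0-5 ALLOC][6-37 FREE] -> 6

Answer: 6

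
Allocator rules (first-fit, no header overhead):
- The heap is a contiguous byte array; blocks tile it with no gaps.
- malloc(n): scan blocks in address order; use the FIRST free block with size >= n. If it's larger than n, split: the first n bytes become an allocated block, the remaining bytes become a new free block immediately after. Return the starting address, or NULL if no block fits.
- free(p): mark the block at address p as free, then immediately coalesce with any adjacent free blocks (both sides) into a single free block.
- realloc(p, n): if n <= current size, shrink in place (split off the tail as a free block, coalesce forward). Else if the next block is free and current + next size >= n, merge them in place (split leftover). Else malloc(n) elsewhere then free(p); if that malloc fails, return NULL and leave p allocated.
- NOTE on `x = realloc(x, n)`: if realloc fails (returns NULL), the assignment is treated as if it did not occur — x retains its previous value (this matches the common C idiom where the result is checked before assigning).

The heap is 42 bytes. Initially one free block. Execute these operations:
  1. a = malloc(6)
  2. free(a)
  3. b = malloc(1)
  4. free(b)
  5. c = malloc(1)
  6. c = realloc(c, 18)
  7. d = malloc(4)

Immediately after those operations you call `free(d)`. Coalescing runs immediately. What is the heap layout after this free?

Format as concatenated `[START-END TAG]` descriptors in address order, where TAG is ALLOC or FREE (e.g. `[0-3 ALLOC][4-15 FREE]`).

Op 1: a = malloc(6) -> a = 0; heap: [0-5 ALLOC][6-41 FREE]
Op 2: free(a) -> (freed a); heap: [0-41 FREE]
Op 3: b = malloc(1) -> b = 0; heap: [0-0 ALLOC][1-41 FREE]
Op 4: free(b) -> (freed b); heap: [0-41 FREE]
Op 5: c = malloc(1) -> c = 0; heap: [0-0 ALLOC][1-41 FREE]
Op 6: c = realloc(c, 18) -> c = 0; heap: [0-17 ALLOC][18-41 FREE]
Op 7: d = malloc(4) -> d = 18; heap: [0-17 ALLOC][18-21 ALLOC][22-41 FREE]
free(d): d = 18 -> block [18-21 ALLOC]; mark free, coalesce with adjacent free neighbors -> [0-17 ALLOC][18-41 FREE]

Answer: [0-17 ALLOC][18-41 FREE]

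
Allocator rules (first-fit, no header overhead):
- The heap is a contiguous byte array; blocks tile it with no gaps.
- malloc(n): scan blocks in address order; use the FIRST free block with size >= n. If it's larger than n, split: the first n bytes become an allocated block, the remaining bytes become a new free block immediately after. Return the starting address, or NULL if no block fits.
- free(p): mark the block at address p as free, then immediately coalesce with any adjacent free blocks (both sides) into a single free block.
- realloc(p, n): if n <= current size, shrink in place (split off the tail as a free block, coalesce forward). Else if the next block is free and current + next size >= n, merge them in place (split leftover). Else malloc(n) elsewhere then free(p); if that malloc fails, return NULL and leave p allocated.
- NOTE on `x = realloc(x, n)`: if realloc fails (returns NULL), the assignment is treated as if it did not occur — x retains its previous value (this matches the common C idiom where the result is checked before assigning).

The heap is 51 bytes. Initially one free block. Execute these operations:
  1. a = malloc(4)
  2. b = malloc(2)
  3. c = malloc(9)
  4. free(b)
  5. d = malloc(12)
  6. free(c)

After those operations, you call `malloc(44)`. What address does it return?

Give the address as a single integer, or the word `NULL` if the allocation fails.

Op 1: a = malloc(4) -> a = 0; heap: [0-3 ALLOC][4-50 FREE]
Op 2: b = malloc(2) -> b = 4; heap: [0-3 ALLOC][4-5 ALLOC][6-50 FREE]
Op 3: c = malloc(9) -> c = 6; heap: [0-3 ALLOC][4-5 ALLOC][6-14 ALLOC][15-50 FREE]
Op 4: free(b) -> (freed b); heap: [0-3 ALLOC][4-5 FREE][6-14 ALLOC][15-50 FREE]
Op 5: d = malloc(12) -> d = 15; heap: [0-3 ALLOC][4-5 FREE][6-14 ALLOC][15-26 ALLOC][27-50 FREE]
Op 6: free(c) -> (freed c); heap: [0-3 ALLOC][4-14 FREE][15-26 ALLOC][27-50 FREE]
malloc(44): first-fit scan over [0-3 ALLOC][4-14 FREE][15-26 ALLOC][27-50 FREE] -> NULL

Answer: NULL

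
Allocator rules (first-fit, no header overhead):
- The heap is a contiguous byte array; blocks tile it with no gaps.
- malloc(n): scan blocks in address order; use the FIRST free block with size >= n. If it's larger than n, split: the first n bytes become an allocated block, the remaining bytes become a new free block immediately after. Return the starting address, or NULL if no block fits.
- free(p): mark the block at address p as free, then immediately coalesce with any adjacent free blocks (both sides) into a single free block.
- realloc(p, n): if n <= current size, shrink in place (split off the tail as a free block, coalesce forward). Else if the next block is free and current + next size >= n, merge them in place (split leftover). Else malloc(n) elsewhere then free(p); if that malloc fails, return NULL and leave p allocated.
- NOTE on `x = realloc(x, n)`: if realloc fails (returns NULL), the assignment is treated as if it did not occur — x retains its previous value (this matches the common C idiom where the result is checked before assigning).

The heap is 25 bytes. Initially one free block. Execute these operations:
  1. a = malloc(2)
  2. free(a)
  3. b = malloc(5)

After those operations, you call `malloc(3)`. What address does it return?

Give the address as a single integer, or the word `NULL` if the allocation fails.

Op 1: a = malloc(2) -> a = 0; heap: [0-1 ALLOC][2-24 FREE]
Op 2: free(a) -> (freed a); heap: [0-24 FREE]
Op 3: b = malloc(5) -> b = 0; heap: [0-4 ALLOC][5-24 FREE]
malloc(3): first-fit scan over [0-4 ALLOC][5-24 FREE] -> 5

Answer: 5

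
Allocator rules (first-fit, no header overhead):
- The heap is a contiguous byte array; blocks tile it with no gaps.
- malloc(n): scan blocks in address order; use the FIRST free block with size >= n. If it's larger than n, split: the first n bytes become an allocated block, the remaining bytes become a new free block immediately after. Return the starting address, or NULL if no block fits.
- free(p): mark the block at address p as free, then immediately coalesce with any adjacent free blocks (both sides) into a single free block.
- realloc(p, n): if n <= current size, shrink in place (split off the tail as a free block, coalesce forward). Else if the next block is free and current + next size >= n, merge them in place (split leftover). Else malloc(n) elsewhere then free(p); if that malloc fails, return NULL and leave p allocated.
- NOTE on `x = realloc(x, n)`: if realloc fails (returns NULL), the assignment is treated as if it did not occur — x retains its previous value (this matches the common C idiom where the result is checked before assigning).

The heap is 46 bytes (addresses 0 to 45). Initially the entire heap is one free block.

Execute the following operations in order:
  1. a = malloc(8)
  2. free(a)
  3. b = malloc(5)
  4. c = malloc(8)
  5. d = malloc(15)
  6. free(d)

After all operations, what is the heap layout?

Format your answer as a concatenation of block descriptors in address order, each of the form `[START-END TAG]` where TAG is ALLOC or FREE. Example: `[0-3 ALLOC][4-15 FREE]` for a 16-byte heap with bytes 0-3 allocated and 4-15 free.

Op 1: a = malloc(8) -> a = 0; heap: [0-7 ALLOC][8-45 FREE]
Op 2: free(a) -> (freed a); heap: [0-45 FREE]
Op 3: b = malloc(5) -> b = 0; heap: [0-4 ALLOC][5-45 FREE]
Op 4: c = malloc(8) -> c = 5; heap: [0-4 ALLOC][5-12 ALLOC][13-45 FREE]
Op 5: d = malloc(15) -> d = 13; heap: [0-4 ALLOC][5-12 ALLOC][13-27 ALLOC][28-45 FREE]
Op 6: free(d) -> (freed d); heap: [0-4 ALLOC][5-12 ALLOC][13-45 FREE]

Answer: [0-4 ALLOC][5-12 ALLOC][13-45 FREE]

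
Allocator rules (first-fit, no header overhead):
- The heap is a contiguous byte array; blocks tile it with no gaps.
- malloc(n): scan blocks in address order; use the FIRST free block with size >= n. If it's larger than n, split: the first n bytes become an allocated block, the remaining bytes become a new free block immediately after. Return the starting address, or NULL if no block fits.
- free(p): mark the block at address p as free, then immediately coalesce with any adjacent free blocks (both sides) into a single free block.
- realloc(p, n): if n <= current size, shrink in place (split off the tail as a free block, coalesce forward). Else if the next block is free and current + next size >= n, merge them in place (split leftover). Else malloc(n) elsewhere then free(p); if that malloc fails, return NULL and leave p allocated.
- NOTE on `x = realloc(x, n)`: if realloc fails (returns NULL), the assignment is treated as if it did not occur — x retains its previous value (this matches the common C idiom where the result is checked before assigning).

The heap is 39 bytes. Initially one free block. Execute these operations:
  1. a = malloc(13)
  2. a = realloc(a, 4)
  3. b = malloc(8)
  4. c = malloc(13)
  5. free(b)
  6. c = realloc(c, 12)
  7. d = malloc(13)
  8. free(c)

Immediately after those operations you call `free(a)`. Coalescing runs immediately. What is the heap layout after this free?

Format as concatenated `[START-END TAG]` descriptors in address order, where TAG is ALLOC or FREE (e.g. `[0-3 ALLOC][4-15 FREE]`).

Op 1: a = malloc(13) -> a = 0; heap: [0-12 ALLOC][13-38 FREE]
Op 2: a = realloc(a, 4) -> a = 0; heap: [0-3 ALLOC][4-38 FREE]
Op 3: b = malloc(8) -> b = 4; heap: [0-3 ALLOC][4-11 ALLOC][12-38 FREE]
Op 4: c = malloc(13) -> c = 12; heap: [0-3 ALLOC][4-11 ALLOC][12-24 ALLOC][25-38 FREE]
Op 5: free(b) -> (freed b); heap: [0-3 ALLOC][4-11 FREE][12-24 ALLOC][25-38 FREE]
Op 6: c = realloc(c, 12) -> c = 12; heap: [0-3 ALLOC][4-11 FREE][12-23 ALLOC][24-38 FREE]
Op 7: d = malloc(13) -> d = 24; heap: [0-3 ALLOC][4-11 FREE][12-23 ALLOC][24-36 ALLOC][37-38 FREE]
Op 8: free(c) -> (freed c); heap: [0-3 ALLOC][4-23 FREE][24-36 ALLOC][37-38 FREE]
free(a): a = 0 -> block [0-3 ALLOC]; mark free, coalesce with adjacent free neighbors -> [0-23 FREE][24-36 ALLOC][37-38 FREE]

Answer: [0-23 FREE][24-36 ALLOC][37-38 FREE]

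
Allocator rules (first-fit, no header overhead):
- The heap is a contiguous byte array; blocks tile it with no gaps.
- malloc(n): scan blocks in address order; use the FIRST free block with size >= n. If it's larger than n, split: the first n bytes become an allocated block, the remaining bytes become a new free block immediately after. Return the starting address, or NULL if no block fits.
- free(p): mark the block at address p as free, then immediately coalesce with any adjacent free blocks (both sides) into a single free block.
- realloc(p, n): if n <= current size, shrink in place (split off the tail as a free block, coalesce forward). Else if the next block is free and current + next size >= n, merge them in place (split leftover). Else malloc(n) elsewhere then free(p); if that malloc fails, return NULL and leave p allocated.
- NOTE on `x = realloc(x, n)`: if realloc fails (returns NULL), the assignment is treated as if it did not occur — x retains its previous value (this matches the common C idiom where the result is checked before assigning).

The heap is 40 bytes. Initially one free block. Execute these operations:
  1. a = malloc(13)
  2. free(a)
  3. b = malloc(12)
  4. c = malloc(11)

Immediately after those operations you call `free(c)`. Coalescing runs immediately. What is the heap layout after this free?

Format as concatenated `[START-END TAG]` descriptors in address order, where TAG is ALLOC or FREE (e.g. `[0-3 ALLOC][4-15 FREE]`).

Answer: [0-11 ALLOC][12-39 FREE]

Derivation:
Op 1: a = malloc(13) -> a = 0; heap: [0-12 ALLOC][13-39 FREE]
Op 2: free(a) -> (freed a); heap: [0-39 FREE]
Op 3: b = malloc(12) -> b = 0; heap: [0-11 ALLOC][12-39 FREE]
Op 4: c = malloc(11) -> c = 12; heap: [0-11 ALLOC][12-22 ALLOC][23-39 FREE]
free(c): c = 12 -> block [12-22 ALLOC]; mark free, coalesce with adjacent free neighbors -> [0-11 ALLOC][12-39 FREE]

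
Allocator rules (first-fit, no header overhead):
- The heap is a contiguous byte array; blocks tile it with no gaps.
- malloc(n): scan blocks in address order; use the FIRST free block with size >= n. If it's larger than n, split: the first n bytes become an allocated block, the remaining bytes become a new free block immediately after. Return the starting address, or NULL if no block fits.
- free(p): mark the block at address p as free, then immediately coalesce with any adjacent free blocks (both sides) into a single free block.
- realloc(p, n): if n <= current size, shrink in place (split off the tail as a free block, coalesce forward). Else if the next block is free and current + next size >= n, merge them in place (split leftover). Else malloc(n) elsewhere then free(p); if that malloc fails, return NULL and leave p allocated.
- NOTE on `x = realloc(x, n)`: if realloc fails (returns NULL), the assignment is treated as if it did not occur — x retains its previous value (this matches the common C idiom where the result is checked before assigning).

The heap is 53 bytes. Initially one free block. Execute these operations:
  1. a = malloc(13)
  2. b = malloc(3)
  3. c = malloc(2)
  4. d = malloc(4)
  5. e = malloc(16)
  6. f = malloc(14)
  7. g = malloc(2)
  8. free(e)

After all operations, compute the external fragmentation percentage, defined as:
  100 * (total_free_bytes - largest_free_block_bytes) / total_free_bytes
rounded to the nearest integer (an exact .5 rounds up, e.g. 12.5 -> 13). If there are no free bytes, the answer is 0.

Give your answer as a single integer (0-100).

Op 1: a = malloc(13) -> a = 0; heap: [0-12 ALLOC][13-52 FREE]
Op 2: b = malloc(3) -> b = 13; heap: [0-12 ALLOC][13-15 ALLOC][16-52 FREE]
Op 3: c = malloc(2) -> c = 16; heap: [0-12 ALLOC][13-15 ALLOC][16-17 ALLOC][18-52 FREE]
Op 4: d = malloc(4) -> d = 18; heap: [0-12 ALLOC][13-15 ALLOC][16-17 ALLOC][18-21 ALLOC][22-52 FREE]
Op 5: e = malloc(16) -> e = 22; heap: [0-12 ALLOC][13-15 ALLOC][16-17 ALLOC][18-21 ALLOC][22-37 ALLOC][38-52 FREE]
Op 6: f = malloc(14) -> f = 38; heap: [0-12 ALLOC][13-15 ALLOC][16-17 ALLOC][18-21 ALLOC][22-37 ALLOC][38-51 ALLOC][52-52 FREE]
Op 7: g = malloc(2) -> g = NULL; heap: [0-12 ALLOC][13-15 ALLOC][16-17 ALLOC][18-21 ALLOC][22-37 ALLOC][38-51 ALLOC][52-52 FREE]
Op 8: free(e) -> (freed e); heap: [0-12 ALLOC][13-15 ALLOC][16-17 ALLOC][18-21 ALLOC][22-37 FREE][38-51 ALLOC][52-52 FREE]
Free blocks: [16 1] total_free=17 largest=16 -> 100*(17-16)/17 = 100/17 ≈ 5.882 -> rounds to 6

Answer: 6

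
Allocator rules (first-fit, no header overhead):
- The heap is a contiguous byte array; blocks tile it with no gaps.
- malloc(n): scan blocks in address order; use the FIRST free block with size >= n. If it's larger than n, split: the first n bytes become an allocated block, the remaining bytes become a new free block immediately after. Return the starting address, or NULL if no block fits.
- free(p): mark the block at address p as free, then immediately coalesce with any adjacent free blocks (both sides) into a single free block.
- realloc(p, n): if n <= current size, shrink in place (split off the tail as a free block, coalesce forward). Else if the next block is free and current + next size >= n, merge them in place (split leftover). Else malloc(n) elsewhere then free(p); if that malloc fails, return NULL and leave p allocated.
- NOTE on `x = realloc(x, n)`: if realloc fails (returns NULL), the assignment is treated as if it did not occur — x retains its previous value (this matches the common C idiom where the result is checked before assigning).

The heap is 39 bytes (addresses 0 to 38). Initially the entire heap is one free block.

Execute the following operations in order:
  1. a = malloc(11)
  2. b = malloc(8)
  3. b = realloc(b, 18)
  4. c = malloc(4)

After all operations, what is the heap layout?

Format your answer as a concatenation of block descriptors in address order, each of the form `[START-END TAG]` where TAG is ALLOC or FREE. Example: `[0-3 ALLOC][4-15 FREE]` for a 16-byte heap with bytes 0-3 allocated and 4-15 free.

Op 1: a = malloc(11) -> a = 0; heap: [0-10 ALLOC][11-38 FREE]
Op 2: b = malloc(8) -> b = 11; heap: [0-10 ALLOC][11-18 ALLOC][19-38 FREE]
Op 3: b = realloc(b, 18) -> b = 11; heap: [0-10 ALLOC][11-28 ALLOC][29-38 FREE]
Op 4: c = malloc(4) -> c = 29; heap: [0-10 ALLOC][11-28 ALLOC][29-32 ALLOC][33-38 FREE]

Answer: [0-10 ALLOC][11-28 ALLOC][29-32 ALLOC][33-38 FREE]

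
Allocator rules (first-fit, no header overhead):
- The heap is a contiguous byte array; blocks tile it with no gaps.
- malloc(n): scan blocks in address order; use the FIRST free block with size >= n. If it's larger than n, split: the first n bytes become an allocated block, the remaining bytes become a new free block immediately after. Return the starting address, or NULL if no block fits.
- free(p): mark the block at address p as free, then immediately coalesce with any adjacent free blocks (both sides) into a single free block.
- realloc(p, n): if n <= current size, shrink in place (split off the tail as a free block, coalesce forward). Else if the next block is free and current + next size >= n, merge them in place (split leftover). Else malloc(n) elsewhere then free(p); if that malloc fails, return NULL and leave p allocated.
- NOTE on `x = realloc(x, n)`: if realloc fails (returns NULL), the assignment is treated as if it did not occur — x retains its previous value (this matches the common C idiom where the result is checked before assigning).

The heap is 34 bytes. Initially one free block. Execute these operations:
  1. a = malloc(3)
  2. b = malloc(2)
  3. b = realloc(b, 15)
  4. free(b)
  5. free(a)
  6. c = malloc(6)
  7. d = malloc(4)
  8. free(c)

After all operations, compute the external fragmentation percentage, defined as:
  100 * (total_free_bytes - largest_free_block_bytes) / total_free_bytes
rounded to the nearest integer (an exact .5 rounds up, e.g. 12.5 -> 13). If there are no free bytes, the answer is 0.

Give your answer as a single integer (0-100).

Op 1: a = malloc(3) -> a = 0; heap: [0-2 ALLOC][3-33 FREE]
Op 2: b = malloc(2) -> b = 3; heap: [0-2 ALLOC][3-4 ALLOC][5-33 FREE]
Op 3: b = realloc(b, 15) -> b = 3; heap: [0-2 ALLOC][3-17 ALLOC][18-33 FREE]
Op 4: free(b) -> (freed b); heap: [0-2 ALLOC][3-33 FREE]
Op 5: free(a) -> (freed a); heap: [0-33 FREE]
Op 6: c = malloc(6) -> c = 0; heap: [0-5 ALLOC][6-33 FREE]
Op 7: d = malloc(4) -> d = 6; heap: [0-5 ALLOC][6-9 ALLOC][10-33 FREE]
Op 8: free(c) -> (freed c); heap: [0-5 FREE][6-9 ALLOC][10-33 FREE]
Free blocks: [6 24] total_free=30 largest=24 -> 100*(30-24)/30 = 600/30 = 20

Answer: 20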